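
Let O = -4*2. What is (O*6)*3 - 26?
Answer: -170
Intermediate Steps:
O = -8
(O*6)*3 - 26 = -8*6*3 - 26 = -48*3 - 26 = -144 - 26 = -170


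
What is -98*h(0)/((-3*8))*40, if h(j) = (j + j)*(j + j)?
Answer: 0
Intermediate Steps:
h(j) = 4*j**2 (h(j) = (2*j)*(2*j) = 4*j**2)
-98*h(0)/((-3*8))*40 = -98*4*0**2/((-3*8))*40 = -98*4*0/(-24)*40 = -0*(-1)/24*40 = -98*0*40 = 0*40 = 0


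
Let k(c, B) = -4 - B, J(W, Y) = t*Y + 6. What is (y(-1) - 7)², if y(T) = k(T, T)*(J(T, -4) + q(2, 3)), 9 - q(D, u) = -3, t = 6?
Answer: 121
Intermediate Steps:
J(W, Y) = 6 + 6*Y (J(W, Y) = 6*Y + 6 = 6 + 6*Y)
q(D, u) = 12 (q(D, u) = 9 - 1*(-3) = 9 + 3 = 12)
y(T) = 24 + 6*T (y(T) = (-4 - T)*((6 + 6*(-4)) + 12) = (-4 - T)*((6 - 24) + 12) = (-4 - T)*(-18 + 12) = (-4 - T)*(-6) = 24 + 6*T)
(y(-1) - 7)² = ((24 + 6*(-1)) - 7)² = ((24 - 6) - 7)² = (18 - 7)² = 11² = 121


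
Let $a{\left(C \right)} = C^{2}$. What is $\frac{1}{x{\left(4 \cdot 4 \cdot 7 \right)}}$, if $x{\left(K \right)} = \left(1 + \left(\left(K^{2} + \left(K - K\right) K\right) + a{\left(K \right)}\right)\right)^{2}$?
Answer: $\frac{1}{629457921} \approx 1.5887 \cdot 10^{-9}$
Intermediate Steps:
$x{\left(K \right)} = \left(1 + 2 K^{2}\right)^{2}$ ($x{\left(K \right)} = \left(1 + \left(\left(K^{2} + \left(K - K\right) K\right) + K^{2}\right)\right)^{2} = \left(1 + \left(\left(K^{2} + 0 K\right) + K^{2}\right)\right)^{2} = \left(1 + \left(\left(K^{2} + 0\right) + K^{2}\right)\right)^{2} = \left(1 + \left(K^{2} + K^{2}\right)\right)^{2} = \left(1 + 2 K^{2}\right)^{2}$)
$\frac{1}{x{\left(4 \cdot 4 \cdot 7 \right)}} = \frac{1}{\left(1 + 2 \left(4 \cdot 4 \cdot 7\right)^{2}\right)^{2}} = \frac{1}{\left(1 + 2 \left(16 \cdot 7\right)^{2}\right)^{2}} = \frac{1}{\left(1 + 2 \cdot 112^{2}\right)^{2}} = \frac{1}{\left(1 + 2 \cdot 12544\right)^{2}} = \frac{1}{\left(1 + 25088\right)^{2}} = \frac{1}{25089^{2}} = \frac{1}{629457921}$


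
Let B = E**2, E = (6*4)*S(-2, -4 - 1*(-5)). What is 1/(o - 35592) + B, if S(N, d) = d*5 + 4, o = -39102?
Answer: 3484923263/74694 ≈ 46656.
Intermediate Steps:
S(N, d) = 4 + 5*d (S(N, d) = 5*d + 4 = 4 + 5*d)
E = 216 (E = (6*4)*(4 + 5*(-4 - 1*(-5))) = 24*(4 + 5*(-4 + 5)) = 24*(4 + 5*1) = 24*(4 + 5) = 24*9 = 216)
B = 46656 (B = 216**2 = 46656)
1/(o - 35592) + B = 1/(-39102 - 35592) + 46656 = 1/(-74694) + 46656 = -1/74694 + 46656 = 3484923263/74694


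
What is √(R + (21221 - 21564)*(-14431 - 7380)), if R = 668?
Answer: √7481841 ≈ 2735.3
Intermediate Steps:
√(R + (21221 - 21564)*(-14431 - 7380)) = √(668 + (21221 - 21564)*(-14431 - 7380)) = √(668 - 343*(-21811)) = √(668 + 7481173) = √7481841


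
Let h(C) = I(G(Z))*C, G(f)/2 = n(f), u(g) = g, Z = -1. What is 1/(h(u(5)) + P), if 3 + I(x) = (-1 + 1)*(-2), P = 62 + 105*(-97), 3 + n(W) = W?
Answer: -1/10138 ≈ -9.8639e-5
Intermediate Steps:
n(W) = -3 + W
G(f) = -6 + 2*f (G(f) = 2*(-3 + f) = -6 + 2*f)
P = -10123 (P = 62 - 10185 = -10123)
I(x) = -3 (I(x) = -3 + (-1 + 1)*(-2) = -3 + 0*(-2) = -3 + 0 = -3)
h(C) = -3*C
1/(h(u(5)) + P) = 1/(-3*5 - 10123) = 1/(-15 - 10123) = 1/(-10138) = -1/10138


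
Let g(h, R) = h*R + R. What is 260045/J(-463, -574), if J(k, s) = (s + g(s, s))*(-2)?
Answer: -260045/656656 ≈ -0.39601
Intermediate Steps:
g(h, R) = R + R*h (g(h, R) = R*h + R = R + R*h)
J(k, s) = -2*s - 2*s*(1 + s) (J(k, s) = (s + s*(1 + s))*(-2) = -2*s - 2*s*(1 + s))
260045/J(-463, -574) = 260045/((2*(-574)*(-2 - 1*(-574)))) = 260045/((2*(-574)*(-2 + 574))) = 260045/((2*(-574)*572)) = 260045/(-656656) = 260045*(-1/656656) = -260045/656656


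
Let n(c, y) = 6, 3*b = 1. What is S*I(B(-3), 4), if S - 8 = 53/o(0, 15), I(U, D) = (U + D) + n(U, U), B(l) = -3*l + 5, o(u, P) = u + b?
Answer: 4008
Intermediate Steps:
b = 1/3 (b = (1/3)*1 = 1/3 ≈ 0.33333)
o(u, P) = 1/3 + u (o(u, P) = u + 1/3 = 1/3 + u)
B(l) = 5 - 3*l
I(U, D) = 6 + D + U (I(U, D) = (U + D) + 6 = (D + U) + 6 = 6 + D + U)
S = 167 (S = 8 + 53/(1/3 + 0) = 8 + 53/(1/3) = 8 + 53*3 = 8 + 159 = 167)
S*I(B(-3), 4) = 167*(6 + 4 + (5 - 3*(-3))) = 167*(6 + 4 + (5 + 9)) = 167*(6 + 4 + 14) = 167*24 = 4008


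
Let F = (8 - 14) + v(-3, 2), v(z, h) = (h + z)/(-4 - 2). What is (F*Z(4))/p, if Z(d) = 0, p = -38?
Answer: 0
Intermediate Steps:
v(z, h) = -h/6 - z/6 (v(z, h) = (h + z)/(-6) = (h + z)*(-⅙) = -h/6 - z/6)
F = -35/6 (F = (8 - 14) + (-⅙*2 - ⅙*(-3)) = -6 + (-⅓ + ½) = -6 + ⅙ = -35/6 ≈ -5.8333)
(F*Z(4))/p = -35/6*0/(-38) = 0*(-1/38) = 0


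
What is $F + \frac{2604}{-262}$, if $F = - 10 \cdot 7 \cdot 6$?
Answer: $- \frac{56322}{131} \approx -429.94$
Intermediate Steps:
$F = -420$ ($F = - 70 \cdot 6 = \left(-1\right) 420 = -420$)
$F + \frac{2604}{-262} = -420 + \frac{2604}{-262} = -420 + 2604 \left(- \frac{1}{262}\right) = -420 - \frac{1302}{131} = - \frac{56322}{131}$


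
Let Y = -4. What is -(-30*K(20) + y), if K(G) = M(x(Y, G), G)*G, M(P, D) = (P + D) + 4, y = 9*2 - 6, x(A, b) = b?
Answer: 26388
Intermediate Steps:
y = 12 (y = 18 - 6 = 12)
M(P, D) = 4 + D + P (M(P, D) = (D + P) + 4 = 4 + D + P)
K(G) = G*(4 + 2*G) (K(G) = (4 + G + G)*G = (4 + 2*G)*G = G*(4 + 2*G))
-(-30*K(20) + y) = -(-60*20*(2 + 20) + 12) = -(-60*20*22 + 12) = -(-30*880 + 12) = -(-26400 + 12) = -1*(-26388) = 26388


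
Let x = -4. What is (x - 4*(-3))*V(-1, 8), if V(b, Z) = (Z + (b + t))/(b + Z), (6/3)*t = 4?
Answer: 72/7 ≈ 10.286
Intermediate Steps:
t = 2 (t = (½)*4 = 2)
V(b, Z) = (2 + Z + b)/(Z + b) (V(b, Z) = (Z + (b + 2))/(b + Z) = (Z + (2 + b))/(Z + b) = (2 + Z + b)/(Z + b))
(x - 4*(-3))*V(-1, 8) = (-4 - 4*(-3))*((2 + 8 - 1)/(8 - 1)) = (-4 + 12)*(9/7) = 8*((⅐)*9) = 8*(9/7) = 72/7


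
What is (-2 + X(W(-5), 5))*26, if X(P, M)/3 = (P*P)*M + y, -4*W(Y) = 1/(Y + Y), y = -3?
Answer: -45721/160 ≈ -285.76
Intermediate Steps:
W(Y) = -1/(8*Y) (W(Y) = -1/(4*(Y + Y)) = -1/(2*Y)/4 = -1/(8*Y))
X(P, M) = -9 + 3*M*P**2 (X(P, M) = 3*((P*P)*M - 3) = 3*(P**2*M - 3) = 3*(M*P**2 - 3) = 3*(-3 + M*P**2) = -9 + 3*M*P**2)
(-2 + X(W(-5), 5))*26 = (-2 + (-9 + 3*5*(-1/8/(-5))**2))*26 = (-2 + (-9 + 3*5*(-1/8*(-1/5))**2))*26 = (-2 + (-9 + 3*5*(1/40)**2))*26 = (-2 + (-9 + 3*5*(1/1600)))*26 = (-2 + (-9 + 3/320))*26 = (-2 - 2877/320)*26 = -3517/320*26 = -45721/160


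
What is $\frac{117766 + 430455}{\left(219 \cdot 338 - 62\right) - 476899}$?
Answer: $- \frac{548221}{402939} \approx -1.3606$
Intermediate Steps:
$\frac{117766 + 430455}{\left(219 \cdot 338 - 62\right) - 476899} = \frac{548221}{\left(74022 - 62\right) - 476899} = \frac{548221}{73960 - 476899} = \frac{548221}{-402939} = 548221 \left(- \frac{1}{402939}\right) = - \frac{548221}{402939}$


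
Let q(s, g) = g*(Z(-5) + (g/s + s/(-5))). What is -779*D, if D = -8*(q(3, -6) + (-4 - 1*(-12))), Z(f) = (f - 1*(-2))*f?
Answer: -2069024/5 ≈ -4.1381e+5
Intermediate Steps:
Z(f) = f*(2 + f) (Z(f) = (f + 2)*f = (2 + f)*f = f*(2 + f))
q(s, g) = g*(15 - s/5 + g/s) (q(s, g) = g*(-5*(2 - 5) + (g/s + s/(-5))) = g*(-5*(-3) + (g/s + s*(-⅕))) = g*(15 + (g/s - s/5)) = g*(15 + (-s/5 + g/s)) = g*(15 - s/5 + g/s))
D = 2656/5 (D = -8*((⅕)*(-6)*(5*(-6) + 3*(75 - 1*3))/3 + (-4 - 1*(-12))) = -8*((⅕)*(-6)*(⅓)*(-30 + 3*(75 - 3)) + (-4 + 12)) = -8*((⅕)*(-6)*(⅓)*(-30 + 3*72) + 8) = -8*((⅕)*(-6)*(⅓)*(-30 + 216) + 8) = -8*((⅕)*(-6)*(⅓)*186 + 8) = -8*(-372/5 + 8) = -8*(-332/5) = 2656/5 ≈ 531.20)
-779*D = -779*2656/5 = -2069024/5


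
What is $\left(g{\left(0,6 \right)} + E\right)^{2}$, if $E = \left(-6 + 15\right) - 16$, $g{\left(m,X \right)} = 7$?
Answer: $0$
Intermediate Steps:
$E = -7$ ($E = 9 - 16 = -7$)
$\left(g{\left(0,6 \right)} + E\right)^{2} = \left(7 - 7\right)^{2} = 0^{2} = 0$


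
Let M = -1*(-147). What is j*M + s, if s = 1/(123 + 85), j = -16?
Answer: -489215/208 ≈ -2352.0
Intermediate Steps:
s = 1/208 ≈ 0.0048077
M = 147
j*M + s = -16*147 + 1/208 = -2352 + 1/208 = -489215/208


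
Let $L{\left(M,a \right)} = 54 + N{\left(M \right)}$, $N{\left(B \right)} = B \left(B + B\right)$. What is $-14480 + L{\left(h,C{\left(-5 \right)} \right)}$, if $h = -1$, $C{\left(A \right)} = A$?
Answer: $-14424$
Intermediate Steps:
$N{\left(B \right)} = 2 B^{2}$ ($N{\left(B \right)} = B 2 B = 2 B^{2}$)
$L{\left(M,a \right)} = 54 + 2 M^{2}$
$-14480 + L{\left(h,C{\left(-5 \right)} \right)} = -14480 + \left(54 + 2 \left(-1\right)^{2}\right) = -14480 + \left(54 + 2 \cdot 1\right) = -14480 + \left(54 + 2\right) = -14480 + 56 = -14424$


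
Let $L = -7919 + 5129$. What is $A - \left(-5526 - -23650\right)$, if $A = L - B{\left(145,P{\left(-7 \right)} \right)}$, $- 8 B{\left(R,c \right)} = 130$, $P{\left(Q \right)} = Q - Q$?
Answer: $- \frac{83591}{4} \approx -20898.0$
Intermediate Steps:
$P{\left(Q \right)} = 0$
$B{\left(R,c \right)} = - \frac{65}{4}$ ($B{\left(R,c \right)} = \left(- \frac{1}{8}\right) 130 = - \frac{65}{4}$)
$L = -2790$
$A = - \frac{11095}{4}$ ($A = -2790 - - \frac{65}{4} = -2790 + \frac{65}{4} = - \frac{11095}{4} \approx -2773.8$)
$A - \left(-5526 - -23650\right) = - \frac{11095}{4} - \left(-5526 - -23650\right) = - \frac{11095}{4} - \left(-5526 + 23650\right) = - \frac{11095}{4} - 18124 = - \frac{83591}{4}$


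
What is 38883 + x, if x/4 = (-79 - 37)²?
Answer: 92707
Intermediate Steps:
x = 53824 (x = 4*(-79 - 37)² = 4*(-116)² = 4*13456 = 53824)
38883 + x = 38883 + 53824 = 92707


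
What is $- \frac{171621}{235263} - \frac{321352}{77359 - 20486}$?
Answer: $- \frac{28454278903}{4460037533} \approx -6.3798$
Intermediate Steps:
$- \frac{171621}{235263} - \frac{321352}{77359 - 20486} = \left(-171621\right) \frac{1}{235263} - \frac{321352}{77359 - 20486} = - \frac{57207}{78421} - \frac{321352}{56873} = - \frac{28454278903}{4460037533}$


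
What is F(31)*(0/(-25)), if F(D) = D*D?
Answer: 0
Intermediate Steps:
F(D) = D**2
F(31)*(0/(-25)) = 31**2*(0/(-25)) = 961*(0*(-1/25)) = 961*0 = 0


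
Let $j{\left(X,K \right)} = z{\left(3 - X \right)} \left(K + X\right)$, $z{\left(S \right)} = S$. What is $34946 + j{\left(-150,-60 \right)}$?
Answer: $2816$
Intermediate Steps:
$j{\left(X,K \right)} = \left(3 - X\right) \left(K + X\right)$
$34946 + j{\left(-150,-60 \right)} = 34946 - \left(-3 - 150\right) \left(-60 - 150\right) = 34946 - \left(-153\right) \left(-210\right) = 34946 - 32130 = 2816$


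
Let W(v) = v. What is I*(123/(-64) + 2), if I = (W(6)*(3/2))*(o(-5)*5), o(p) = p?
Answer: -1125/64 ≈ -17.578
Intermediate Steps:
I = -225 (I = (6*(3/2))*(-5*5) = (6*(3*(1/2)))*(-25) = (6*(3/2))*(-25) = 9*(-25) = -225)
I*(123/(-64) + 2) = -225*(123/(-64) + 2) = -225*(123*(-1/64) + 2) = -225*(-123/64 + 2) = -225*5/64 = -1125/64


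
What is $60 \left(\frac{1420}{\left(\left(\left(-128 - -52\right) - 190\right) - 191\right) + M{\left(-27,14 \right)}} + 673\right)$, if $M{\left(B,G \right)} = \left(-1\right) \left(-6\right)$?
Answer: $\frac{18126180}{451} \approx 40191.0$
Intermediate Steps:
$M{\left(B,G \right)} = 6$
$60 \left(\frac{1420}{\left(\left(\left(-128 - -52\right) - 190\right) - 191\right) + M{\left(-27,14 \right)}} + 673\right) = 60 \left(\frac{1420}{\left(\left(\left(-128 - -52\right) - 190\right) - 191\right) + 6} + 673\right) = 60 \left(\frac{1420}{\left(\left(\left(-128 + 52\right) - 190\right) - 191\right) + 6} + 673\right) = 60 \left(\frac{1420}{\left(\left(-76 - 190\right) - 191\right) + 6} + 673\right) = 60 \left(\frac{1420}{\left(-266 - 191\right) + 6} + 673\right) = 60 \left(\frac{1420}{-457 + 6} + 673\right) = 60 \left(\frac{1420}{-451} + 673\right) = 60 \left(1420 \left(- \frac{1}{451}\right) + 673\right) = 60 \left(- \frac{1420}{451} + 673\right) = 60 \cdot \frac{302103}{451} = \frac{18126180}{451}$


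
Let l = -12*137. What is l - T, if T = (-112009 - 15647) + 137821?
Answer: -11809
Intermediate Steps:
l = -1644
T = 10165 (T = -127656 + 137821 = 10165)
l - T = -1644 - 1*10165 = -1644 - 10165 = -11809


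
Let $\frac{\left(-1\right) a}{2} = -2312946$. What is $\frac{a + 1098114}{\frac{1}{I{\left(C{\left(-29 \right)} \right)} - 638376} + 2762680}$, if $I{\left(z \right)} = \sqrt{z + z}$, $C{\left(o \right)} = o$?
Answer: $\frac{6444418955809010530204464}{3110385866266447343146241} + \frac{5724006 i \sqrt{58}}{3110385866266447343146241} \approx 2.0719 + 1.4015 \cdot 10^{-17} i$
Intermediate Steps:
$a = 4625892$ ($a = \left(-2\right) \left(-2312946\right) = 4625892$)
$I{\left(z \right)} = \sqrt{2} \sqrt{z}$ ($I{\left(z \right)} = \sqrt{2 z} = \sqrt{2} \sqrt{z}$)
$\frac{a + 1098114}{\frac{1}{I{\left(C{\left(-29 \right)} \right)} - 638376} + 2762680} = \frac{4625892 + 1098114}{\frac{1}{\sqrt{2} \sqrt{-29} - 638376} + 2762680} = \frac{5724006}{\frac{1}{\sqrt{2} i \sqrt{29} - 638376} + 2762680} = \frac{5724006}{\frac{1}{i \sqrt{58} - 638376} + 2762680} = \frac{5724006}{\frac{1}{-638376 + i \sqrt{58}} + 2762680} = \frac{5724006}{2762680 + \frac{1}{-638376 + i \sqrt{58}}}$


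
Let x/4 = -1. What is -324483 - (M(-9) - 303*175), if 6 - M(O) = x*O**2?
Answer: -271788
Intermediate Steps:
x = -4 (x = 4*(-1) = -4)
M(O) = 6 + 4*O**2 (M(O) = 6 - (-4)*O**2 = 6 + 4*O**2)
-324483 - (M(-9) - 303*175) = -324483 - ((6 + 4*(-9)**2) - 303*175) = -324483 - ((6 + 4*81) - 53025) = -324483 - ((6 + 324) - 53025) = -324483 - (330 - 53025) = -324483 - 1*(-52695) = -324483 + 52695 = -271788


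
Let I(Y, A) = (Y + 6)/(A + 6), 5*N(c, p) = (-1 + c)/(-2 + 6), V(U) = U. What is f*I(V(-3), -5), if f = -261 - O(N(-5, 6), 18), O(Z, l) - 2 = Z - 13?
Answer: -7491/10 ≈ -749.10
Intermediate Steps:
N(c, p) = -1/20 + c/20 (N(c, p) = ((-1 + c)/(-2 + 6))/5 = ((-1 + c)/4)/5 = ((-1 + c)*(¼))/5 = (-¼ + c/4)/5 = -1/20 + c/20)
I(Y, A) = (6 + Y)/(6 + A)
O(Z, l) = -11 + Z (O(Z, l) = 2 + (Z - 13) = 2 + (-13 + Z) = -11 + Z)
f = -2497/10 (f = -261 - (-11 + (-1/20 + (1/20)*(-5))) = -261 - (-11 + (-1/20 - ¼)) = -261 - (-11 - 3/10) = -261 - 1*(-113/10) = -261 + 113/10 = -2497/10 ≈ -249.70)
f*I(V(-3), -5) = -2497*(6 - 3)/(10*(6 - 5)) = -2497*3/(10*1) = -2497*3/10 = -2497/10*3 = -7491/10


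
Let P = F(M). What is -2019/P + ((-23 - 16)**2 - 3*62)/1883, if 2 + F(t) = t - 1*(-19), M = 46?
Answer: -177032/5649 ≈ -31.339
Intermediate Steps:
F(t) = 17 + t (F(t) = -2 + (t - 1*(-19)) = -2 + (t + 19) = -2 + (19 + t) = 17 + t)
P = 63 (P = 17 + 46 = 63)
-2019/P + ((-23 - 16)**2 - 3*62)/1883 = -2019/63 + ((-23 - 16)**2 - 3*62)/1883 = -2019*1/63 + ((-39)**2 - 186)*(1/1883) = -673/21 + (1521 - 186)*(1/1883) = -673/21 + 1335*(1/1883) = -673/21 + 1335/1883 = -177032/5649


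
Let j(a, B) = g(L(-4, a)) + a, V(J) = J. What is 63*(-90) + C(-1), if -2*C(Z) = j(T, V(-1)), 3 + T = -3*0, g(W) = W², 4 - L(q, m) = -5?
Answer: -5709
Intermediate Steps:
L(q, m) = 9 (L(q, m) = 4 - 1*(-5) = 4 + 5 = 9)
T = -3 (T = -3 - 3*0 = -3 + 0 = -3)
j(a, B) = 81 + a (j(a, B) = 9² + a = 81 + a)
C(Z) = -39 (C(Z) = -(81 - 3)/2 = -½*78 = -39)
63*(-90) + C(-1) = 63*(-90) - 39 = -5670 - 39 = -5709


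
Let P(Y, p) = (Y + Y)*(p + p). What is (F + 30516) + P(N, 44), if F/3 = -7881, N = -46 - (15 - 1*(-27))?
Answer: -8615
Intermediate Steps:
N = -88 (N = -46 - (15 + 27) = -46 - 1*42 = -46 - 42 = -88)
F = -23643 (F = 3*(-7881) = -23643)
P(Y, p) = 4*Y*p (P(Y, p) = (2*Y)*(2*p) = 4*Y*p)
(F + 30516) + P(N, 44) = (-23643 + 30516) + 4*(-88)*44 = 6873 - 15488 = -8615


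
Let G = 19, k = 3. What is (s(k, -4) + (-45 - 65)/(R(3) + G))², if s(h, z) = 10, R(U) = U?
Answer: 25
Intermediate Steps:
(s(k, -4) + (-45 - 65)/(R(3) + G))² = (10 + (-45 - 65)/(3 + 19))² = (10 - 110/22)² = (10 - 110*1/22)² = (10 - 5)² = 5² = 25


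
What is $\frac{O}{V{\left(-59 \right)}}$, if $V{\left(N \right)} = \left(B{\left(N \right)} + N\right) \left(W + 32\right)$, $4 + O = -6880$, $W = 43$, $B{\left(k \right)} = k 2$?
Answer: $\frac{6884}{13275} \approx 0.51857$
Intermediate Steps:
$B{\left(k \right)} = 2 k$
$O = -6884$ ($O = -4 - 6880 = -6884$)
$V{\left(N \right)} = 225 N$ ($V{\left(N \right)} = \left(2 N + N\right) \left(43 + 32\right) = 3 N 75 = 225 N$)
$\frac{O}{V{\left(-59 \right)}} = - \frac{6884}{225 \left(-59\right)} = - \frac{6884}{-13275} = \left(-6884\right) \left(- \frac{1}{13275}\right) = \frac{6884}{13275}$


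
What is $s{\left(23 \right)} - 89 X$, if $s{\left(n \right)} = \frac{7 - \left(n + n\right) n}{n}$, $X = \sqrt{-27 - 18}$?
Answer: $- \frac{1051}{23} - 267 i \sqrt{5} \approx -45.696 - 597.03 i$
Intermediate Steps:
$X = 3 i \sqrt{5}$ ($X = \sqrt{-45} = 3 i \sqrt{5} \approx 6.7082 i$)
$s{\left(n \right)} = \frac{7 - 2 n^{2}}{n}$ ($s{\left(n \right)} = \frac{7 - 2 n n}{n} = \frac{7 - 2 n^{2}}{n}$)
$s{\left(23 \right)} - 89 X = \left(\left(-2\right) 23 + \frac{7}{23}\right) - 89 \cdot 3 i \sqrt{5} = \left(-46 + 7 \cdot \frac{1}{23}\right) - 267 i \sqrt{5} = \left(-46 + \frac{7}{23}\right) - 267 i \sqrt{5} = - \frac{1051}{23} - 267 i \sqrt{5}$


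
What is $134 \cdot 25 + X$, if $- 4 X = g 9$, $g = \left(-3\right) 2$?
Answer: $\frac{6727}{2} \approx 3363.5$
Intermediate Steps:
$g = -6$
$X = \frac{27}{2}$ ($X = - \frac{\left(-6\right) 9}{4} = \left(- \frac{1}{4}\right) \left(-54\right) = \frac{27}{2} \approx 13.5$)
$134 \cdot 25 + X = 134 \cdot 25 + \frac{27}{2} = 3350 + \frac{27}{2} = \frac{6727}{2}$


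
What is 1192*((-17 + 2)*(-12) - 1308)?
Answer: -1344576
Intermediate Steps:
1192*((-17 + 2)*(-12) - 1308) = 1192*(-15*(-12) - 1308) = 1192*(180 - 1308) = 1192*(-1128) = -1344576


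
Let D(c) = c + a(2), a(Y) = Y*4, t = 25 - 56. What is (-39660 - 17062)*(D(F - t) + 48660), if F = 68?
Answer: -2766161774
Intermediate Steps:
t = -31
a(Y) = 4*Y
D(c) = 8 + c (D(c) = c + 4*2 = c + 8 = 8 + c)
(-39660 - 17062)*(D(F - t) + 48660) = (-39660 - 17062)*((8 + (68 - 1*(-31))) + 48660) = -56722*((8 + (68 + 31)) + 48660) = -56722*((8 + 99) + 48660) = -56722*(107 + 48660) = -56722*48767 = -2766161774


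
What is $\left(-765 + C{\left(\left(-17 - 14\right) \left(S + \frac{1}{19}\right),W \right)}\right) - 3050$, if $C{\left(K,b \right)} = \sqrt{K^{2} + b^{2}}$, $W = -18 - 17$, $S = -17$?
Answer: $-3815 + \frac{7 \sqrt{2042501}}{19} \approx -3288.5$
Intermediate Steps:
$W = -35$
$\left(-765 + C{\left(\left(-17 - 14\right) \left(S + \frac{1}{19}\right),W \right)}\right) - 3050 = \left(-765 + \sqrt{\left(\left(-17 - 14\right) \left(-17 + \frac{1}{19}\right)\right)^{2} + \left(-35\right)^{2}}\right) - 3050 = \left(-765 + \sqrt{\left(- 31 \left(-17 + \frac{1}{19}\right)\right)^{2} + 1225}\right) - 3050 = \left(-765 + \sqrt{\left(\left(-31\right) \left(- \frac{322}{19}\right)\right)^{2} + 1225}\right) - 3050 = \left(-765 + \sqrt{\left(\frac{9982}{19}\right)^{2} + 1225}\right) - 3050 = \left(-765 + \sqrt{\frac{99640324}{361} + 1225}\right) - 3050 = \left(-765 + \sqrt{\frac{100082549}{361}}\right) - 3050 = \left(-765 + \frac{7 \sqrt{2042501}}{19}\right) - 3050 = -3815 + \frac{7 \sqrt{2042501}}{19}$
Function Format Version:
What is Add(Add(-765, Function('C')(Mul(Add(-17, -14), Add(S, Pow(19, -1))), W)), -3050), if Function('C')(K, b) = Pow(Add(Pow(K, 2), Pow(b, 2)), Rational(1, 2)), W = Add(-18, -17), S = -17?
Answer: Add(-3815, Mul(Rational(7, 19), Pow(2042501, Rational(1, 2)))) ≈ -3288.5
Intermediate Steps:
W = -35
Add(Add(-765, Function('C')(Mul(Add(-17, -14), Add(S, Pow(19, -1))), W)), -3050) = Add(Add(-765, Pow(Add(Pow(Mul(Add(-17, -14), Add(-17, Pow(19, -1))), 2), Pow(-35, 2)), Rational(1, 2))), -3050) = Add(Add(-765, Pow(Add(Pow(Mul(-31, Add(-17, Rational(1, 19))), 2), 1225), Rational(1, 2))), -3050) = Add(Add(-765, Pow(Add(Pow(Mul(-31, Rational(-322, 19)), 2), 1225), Rational(1, 2))), -3050) = Add(Add(-765, Pow(Add(Pow(Rational(9982, 19), 2), 1225), Rational(1, 2))), -3050) = Add(Add(-765, Pow(Add(Rational(99640324, 361), 1225), Rational(1, 2))), -3050) = Add(Add(-765, Pow(Rational(100082549, 361), Rational(1, 2))), -3050) = Add(Add(-765, Mul(Rational(7, 19), Pow(2042501, Rational(1, 2)))), -3050) = Add(-3815, Mul(Rational(7, 19), Pow(2042501, Rational(1, 2))))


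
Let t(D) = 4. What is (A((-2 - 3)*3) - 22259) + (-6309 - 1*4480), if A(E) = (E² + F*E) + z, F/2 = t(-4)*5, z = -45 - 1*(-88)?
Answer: -33380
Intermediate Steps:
z = 43 (z = -45 + 88 = 43)
F = 40 (F = 2*(4*5) = 2*20 = 40)
A(E) = 43 + E² + 40*E (A(E) = (E² + 40*E) + 43 = 43 + E² + 40*E)
(A((-2 - 3)*3) - 22259) + (-6309 - 1*4480) = ((43 + ((-2 - 3)*3)² + 40*((-2 - 3)*3)) - 22259) + (-6309 - 1*4480) = ((43 + (-5*3)² + 40*(-5*3)) - 22259) + (-6309 - 4480) = ((43 + (-15)² + 40*(-15)) - 22259) - 10789 = ((43 + 225 - 600) - 22259) - 10789 = (-332 - 22259) - 10789 = -22591 - 10789 = -33380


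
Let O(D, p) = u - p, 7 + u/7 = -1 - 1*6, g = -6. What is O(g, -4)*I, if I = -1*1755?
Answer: 164970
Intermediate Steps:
u = -98 (u = -49 + 7*(-1 - 1*6) = -49 + 7*(-1 - 6) = -49 + 7*(-7) = -49 - 49 = -98)
O(D, p) = -98 - p
I = -1755
O(g, -4)*I = (-98 - 1*(-4))*(-1755) = (-98 + 4)*(-1755) = -94*(-1755) = 164970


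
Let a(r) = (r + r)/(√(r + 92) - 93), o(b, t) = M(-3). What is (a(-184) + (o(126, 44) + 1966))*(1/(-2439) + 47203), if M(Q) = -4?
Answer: 659456381266552/7106433 + 84734293376*I*√23/21319299 ≈ 9.2797e+7 + 19061.0*I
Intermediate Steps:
o(b, t) = -4
a(r) = 2*r/(-93 + √(92 + r)) (a(r) = (2*r)/(√(92 + r) - 93) = (2*r)/(-93 + √(92 + r)) = 2*r/(-93 + √(92 + r)))
(a(-184) + (o(126, 44) + 1966))*(1/(-2439) + 47203) = (2*(-184)/(-93 + √(92 - 184)) + (-4 + 1966))*(1/(-2439) + 47203) = (2*(-184)/(-93 + √(-92)) + 1962)*(-1/2439 + 47203) = (2*(-184)/(-93 + 2*I*√23) + 1962)*(115128116/2439) = (-368/(-93 + 2*I*√23) + 1962)*(115128116/2439) = (1962 - 368/(-93 + 2*I*√23))*(115128116/2439) = 25097929288/271 - 42367146688/(2439*(-93 + 2*I*√23))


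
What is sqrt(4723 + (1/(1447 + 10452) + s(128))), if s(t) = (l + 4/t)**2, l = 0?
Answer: sqrt(684760860149529)/380768 ≈ 68.724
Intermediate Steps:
s(t) = 16/t**2 (s(t) = (0 + 4/t)**2 = (4/t)**2 = 16/t**2)
sqrt(4723 + (1/(1447 + 10452) + s(128))) = sqrt(4723 + (1/(1447 + 10452) + 16/128**2)) = sqrt(4723 + (1/11899 + 16*(1/16384))) = sqrt(4723 + (1/11899 + 1/1024)) = sqrt(4723 + 12923/12184576) = sqrt(57547765371/12184576) = sqrt(684760860149529)/380768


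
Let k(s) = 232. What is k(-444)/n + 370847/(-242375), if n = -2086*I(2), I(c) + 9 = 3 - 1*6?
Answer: -164764484/108341625 ≈ -1.5208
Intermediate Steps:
I(c) = -12 (I(c) = -9 + (3 - 1*6) = -9 + (3 - 6) = -9 - 3 = -12)
n = 25032 (n = -2086*(-12) = 25032)
k(-444)/n + 370847/(-242375) = 232/25032 + 370847/(-242375) = 232*(1/25032) + 370847*(-1/242375) = 29/3129 - 370847/242375 = -164764484/108341625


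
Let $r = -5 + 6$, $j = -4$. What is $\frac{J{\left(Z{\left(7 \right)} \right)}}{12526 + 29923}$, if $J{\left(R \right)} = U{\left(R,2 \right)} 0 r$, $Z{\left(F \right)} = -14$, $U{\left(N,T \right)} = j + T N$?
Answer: $0$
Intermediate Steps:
$U{\left(N,T \right)} = -4 + N T$ ($U{\left(N,T \right)} = -4 + T N = -4 + N T$)
$r = 1$
$J{\left(R \right)} = 0$ ($J{\left(R \right)} = \left(-4 + R 2\right) 0 \cdot 1 = \left(-4 + 2 R\right) 0 \cdot 1 = 0 \cdot 1 = 0$)
$\frac{J{\left(Z{\left(7 \right)} \right)}}{12526 + 29923} = \frac{0}{12526 + 29923} = \frac{0}{42449} = 0 \cdot \frac{1}{42449} = 0$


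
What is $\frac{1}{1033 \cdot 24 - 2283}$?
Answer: $\frac{1}{22509} \approx 4.4427 \cdot 10^{-5}$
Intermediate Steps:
$\frac{1}{1033 \cdot 24 - 2283} = \frac{1}{24792 - 2283} = \frac{1}{22509}$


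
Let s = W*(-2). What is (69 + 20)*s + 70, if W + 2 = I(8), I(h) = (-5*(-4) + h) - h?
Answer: -3134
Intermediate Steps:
I(h) = 20 (I(h) = (20 + h) - h = 20)
W = 18 (W = -2 + 20 = 18)
s = -36 (s = 18*(-2) = -36)
(69 + 20)*s + 70 = (69 + 20)*(-36) + 70 = 89*(-36) + 70 = -3204 + 70 = -3134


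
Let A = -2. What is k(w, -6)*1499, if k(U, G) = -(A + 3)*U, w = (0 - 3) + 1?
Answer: 2998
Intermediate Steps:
w = -2 (w = -3 + 1 = -2)
k(U, G) = -U (k(U, G) = -(-2 + 3)*U = -U)
k(w, -6)*1499 = -1*(-2)*1499 = 2*1499 = 2998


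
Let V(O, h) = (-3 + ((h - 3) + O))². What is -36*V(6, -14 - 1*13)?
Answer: -26244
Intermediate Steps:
V(O, h) = (-6 + O + h)² (V(O, h) = (-3 + ((-3 + h) + O))² = (-3 + (-3 + O + h))² = (-6 + O + h)²)
-36*V(6, -14 - 1*13) = -36*(-6 + 6 + (-14 - 1*13))² = -36*(-6 + 6 + (-14 - 13))² = -36*(-6 + 6 - 27)² = -36*(-27)² = -36*729 = -26244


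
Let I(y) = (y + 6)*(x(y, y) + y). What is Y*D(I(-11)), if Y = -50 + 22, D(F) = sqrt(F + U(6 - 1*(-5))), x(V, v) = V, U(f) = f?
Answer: -308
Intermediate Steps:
I(y) = 2*y*(6 + y) (I(y) = (y + 6)*(y + y) = (6 + y)*(2*y) = 2*y*(6 + y))
D(F) = sqrt(11 + F) (D(F) = sqrt(F + (6 - 1*(-5))) = sqrt(F + (6 + 5)) = sqrt(F + 11) = sqrt(11 + F))
Y = -28
Y*D(I(-11)) = -28*sqrt(11 + 2*(-11)*(6 - 11)) = -28*sqrt(11 + 2*(-11)*(-5)) = -28*sqrt(11 + 110) = -28*sqrt(121) = -28*11 = -308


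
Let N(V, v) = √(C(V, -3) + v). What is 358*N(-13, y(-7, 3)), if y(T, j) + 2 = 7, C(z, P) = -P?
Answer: 716*√2 ≈ 1012.6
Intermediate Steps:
y(T, j) = 5 (y(T, j) = -2 + 7 = 5)
N(V, v) = √(3 + v) (N(V, v) = √(-1*(-3) + v) = √(3 + v))
358*N(-13, y(-7, 3)) = 358*√(3 + 5) = 358*√8 = 358*(2*√2) = 716*√2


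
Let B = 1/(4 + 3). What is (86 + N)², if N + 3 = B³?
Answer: 810540900/117649 ≈ 6889.5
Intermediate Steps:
B = ⅐ (B = 1/7 = ⅐ ≈ 0.14286)
N = -1028/343 (N = -3 + (⅐)³ = -3 + 1/343 = -1028/343 ≈ -2.9971)
(86 + N)² = (86 - 1028/343)² = (28470/343)² = 810540900/117649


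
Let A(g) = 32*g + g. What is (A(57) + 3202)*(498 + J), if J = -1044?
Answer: -2775318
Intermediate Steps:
A(g) = 33*g
(A(57) + 3202)*(498 + J) = (33*57 + 3202)*(498 - 1044) = (1881 + 3202)*(-546) = 5083*(-546) = -2775318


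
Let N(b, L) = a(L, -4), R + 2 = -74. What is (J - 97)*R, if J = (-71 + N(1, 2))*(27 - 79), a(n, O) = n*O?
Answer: -304836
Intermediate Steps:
R = -76 (R = -2 - 74 = -76)
a(n, O) = O*n
N(b, L) = -4*L
J = 4108 (J = (-71 - 4*2)*(27 - 79) = (-71 - 8)*(-52) = -79*(-52) = 4108)
(J - 97)*R = (4108 - 97)*(-76) = 4011*(-76) = -304836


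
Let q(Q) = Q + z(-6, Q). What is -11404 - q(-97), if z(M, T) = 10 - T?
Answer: -11414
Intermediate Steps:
q(Q) = 10 (q(Q) = Q + (10 - Q) = 10)
-11404 - q(-97) = -11404 - 1*10 = -11404 - 10 = -11414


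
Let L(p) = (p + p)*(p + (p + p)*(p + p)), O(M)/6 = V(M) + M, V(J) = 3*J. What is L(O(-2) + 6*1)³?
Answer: -204519698028043776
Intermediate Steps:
O(M) = 24*M (O(M) = 6*(3*M + M) = 6*(4*M) = 24*M)
L(p) = 2*p*(p + 4*p²) (L(p) = (2*p)*(p + (2*p)*(2*p)) = (2*p)*(p + 4*p²) = 2*p*(p + 4*p²))
L(O(-2) + 6*1)³ = ((24*(-2) + 6*1)²*(2 + 8*(24*(-2) + 6*1)))³ = ((-48 + 6)²*(2 + 8*(-48 + 6)))³ = ((-42)²*(2 + 8*(-42)))³ = (1764*(2 - 336))³ = (1764*(-334))³ = (-589176)³ = -204519698028043776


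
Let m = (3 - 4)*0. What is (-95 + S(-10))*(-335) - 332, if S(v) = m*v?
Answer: 31493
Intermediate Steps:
m = 0 (m = -1*0 = 0)
S(v) = 0 (S(v) = 0*v = 0)
(-95 + S(-10))*(-335) - 332 = (-95 + 0)*(-335) - 332 = -95*(-335) - 332 = 31825 - 332 = 31493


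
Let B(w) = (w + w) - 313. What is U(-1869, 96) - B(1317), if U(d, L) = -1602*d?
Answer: 2991817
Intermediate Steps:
B(w) = -313 + 2*w (B(w) = 2*w - 313 = -313 + 2*w)
U(-1869, 96) - B(1317) = -1602*(-1869) - (-313 + 2*1317) = 2994138 - (-313 + 2634) = 2994138 - 1*2321 = 2994138 - 2321 = 2991817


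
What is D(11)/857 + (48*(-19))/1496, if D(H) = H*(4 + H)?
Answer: -66843/160259 ≈ -0.41709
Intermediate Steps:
D(11)/857 + (48*(-19))/1496 = (11*(4 + 11))/857 + (48*(-19))/1496 = (11*15)*(1/857) - 912*1/1496 = 165*(1/857) - 114/187 = 165/857 - 114/187 = -66843/160259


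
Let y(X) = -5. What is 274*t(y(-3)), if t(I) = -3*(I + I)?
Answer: 8220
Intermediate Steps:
t(I) = -6*I
274*t(y(-3)) = 274*(-6*(-5)) = 274*30 = 8220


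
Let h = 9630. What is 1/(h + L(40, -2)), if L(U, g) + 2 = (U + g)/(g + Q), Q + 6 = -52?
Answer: 30/288821 ≈ 0.00010387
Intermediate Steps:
Q = -58 (Q = -6 - 52 = -58)
L(U, g) = -2 + (U + g)/(-58 + g) (L(U, g) = -2 + (U + g)/(g - 58) = -2 + (U + g)/(-58 + g))
1/(h + L(40, -2)) = 1/(9630 + (116 + 40 - 1*(-2))/(-58 - 2)) = 1/(9630 + (116 + 40 + 2)/(-60)) = 1/(9630 - 1/60*158) = 1/(9630 - 79/30) = 1/(288821/30) = 30/288821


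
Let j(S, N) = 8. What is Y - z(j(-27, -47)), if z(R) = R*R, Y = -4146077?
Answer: -4146141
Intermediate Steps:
z(R) = R²
Y - z(j(-27, -47)) = -4146077 - 1*8² = -4146077 - 1*64 = -4146077 - 64 = -4146141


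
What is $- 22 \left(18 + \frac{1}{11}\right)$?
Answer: $-398$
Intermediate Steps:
$- 22 \left(18 + \frac{1}{11}\right) = \left(-22\right) \frac{199}{11} = -398$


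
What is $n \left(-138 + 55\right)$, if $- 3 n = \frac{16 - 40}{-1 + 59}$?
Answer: $- \frac{332}{29} \approx -11.448$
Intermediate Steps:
$n = \frac{4}{29}$ ($n = - \frac{\left(16 - 40\right) \frac{1}{-1 + 59}}{3} = - \frac{\left(-24\right) \frac{1}{58}}{3} = \left(- \frac{1}{3}\right) \left(- \frac{12}{29}\right) = \frac{4}{29} \approx 0.13793$)
$n \left(-138 + 55\right) = \frac{4 \left(-138 + 55\right)}{29} = \frac{4}{29} \left(-83\right) = - \frac{332}{29}$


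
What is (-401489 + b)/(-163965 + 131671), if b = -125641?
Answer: 263565/16147 ≈ 16.323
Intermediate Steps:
(-401489 + b)/(-163965 + 131671) = (-401489 - 125641)/(-163965 + 131671) = -527130/(-32294) = -527130*(-1/32294) = 263565/16147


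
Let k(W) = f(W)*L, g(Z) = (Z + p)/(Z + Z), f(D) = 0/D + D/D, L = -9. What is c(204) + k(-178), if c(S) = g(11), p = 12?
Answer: -175/22 ≈ -7.9545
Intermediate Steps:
f(D) = 1 (f(D) = 0 + 1 = 1)
g(Z) = (12 + Z)/(2*Z) (g(Z) = (Z + 12)/(Z + Z) = (12 + Z)/((2*Z)) = (12 + Z)*(1/(2*Z)) = (12 + Z)/(2*Z))
c(S) = 23/22 (c(S) = (½)*(12 + 11)/11 = (½)*(1/11)*23 = 23/22)
k(W) = -9 (k(W) = 1*(-9) = -9)
c(204) + k(-178) = 23/22 - 9 = -175/22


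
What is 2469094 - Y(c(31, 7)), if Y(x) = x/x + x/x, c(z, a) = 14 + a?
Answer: 2469092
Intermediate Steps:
Y(x) = 2 (Y(x) = 1 + 1 = 2)
2469094 - Y(c(31, 7)) = 2469094 - 1*2 = 2469094 - 2 = 2469092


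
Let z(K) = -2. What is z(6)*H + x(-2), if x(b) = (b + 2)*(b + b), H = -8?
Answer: 16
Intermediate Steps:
x(b) = 2*b*(2 + b) (x(b) = (2 + b)*(2*b) = 2*b*(2 + b))
z(6)*H + x(-2) = -2*(-8) + 2*(-2)*(2 - 2) = 16 + 2*(-2)*0 = 16 + 0 = 16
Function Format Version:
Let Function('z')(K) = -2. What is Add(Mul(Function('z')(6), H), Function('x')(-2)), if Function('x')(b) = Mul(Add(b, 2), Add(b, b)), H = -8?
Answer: 16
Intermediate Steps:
Function('x')(b) = Mul(2, b, Add(2, b)) (Function('x')(b) = Mul(Add(2, b), Mul(2, b)) = Mul(2, b, Add(2, b)))
Add(Mul(Function('z')(6), H), Function('x')(-2)) = Add(Mul(-2, -8), Mul(2, -2, Add(2, -2))) = Add(16, Mul(2, -2, 0)) = Add(16, 0) = 16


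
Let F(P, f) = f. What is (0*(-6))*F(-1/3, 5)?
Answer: 0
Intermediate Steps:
(0*(-6))*F(-1/3, 5) = (0*(-6))*5 = 0*5 = 0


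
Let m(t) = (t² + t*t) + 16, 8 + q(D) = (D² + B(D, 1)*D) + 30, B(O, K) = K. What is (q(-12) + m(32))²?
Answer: 4919524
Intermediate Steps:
q(D) = 22 + D + D² (q(D) = -8 + ((D² + 1*D) + 30) = -8 + ((D² + D) + 30) = -8 + ((D + D²) + 30) = -8 + (30 + D + D²) = 22 + D + D²)
m(t) = 16 + 2*t² (m(t) = (t² + t²) + 16 = 2*t² + 16 = 16 + 2*t²)
(q(-12) + m(32))² = ((22 - 12 + (-12)²) + (16 + 2*32²))² = ((22 - 12 + 144) + (16 + 2*1024))² = (154 + (16 + 2048))² = (154 + 2064)² = 2218² = 4919524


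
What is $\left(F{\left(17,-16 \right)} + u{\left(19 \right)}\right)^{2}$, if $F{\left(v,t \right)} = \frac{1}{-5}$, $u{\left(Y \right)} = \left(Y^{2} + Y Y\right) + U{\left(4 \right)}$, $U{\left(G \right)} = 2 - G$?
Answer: $\frac{12952801}{25} \approx 5.1811 \cdot 10^{5}$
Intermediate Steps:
$u{\left(Y \right)} = -2 + 2 Y^{2}$ ($u{\left(Y \right)} = \left(Y^{2} + Y Y\right) + \left(2 - 4\right) = \left(Y^{2} + Y^{2}\right) + \left(2 - 4\right) = 2 Y^{2} - 2 = -2 + 2 Y^{2}$)
$F{\left(v,t \right)} = - \frac{1}{5}$
$\left(F{\left(17,-16 \right)} + u{\left(19 \right)}\right)^{2} = \left(- \frac{1}{5} - \left(2 - 2 \cdot 19^{2}\right)\right)^{2} = \left(- \frac{1}{5} + \left(-2 + 2 \cdot 361\right)\right)^{2} = \left(- \frac{1}{5} + \left(-2 + 722\right)\right)^{2} = \left(- \frac{1}{5} + 720\right)^{2} = \left(\frac{3599}{5}\right)^{2} = \frac{12952801}{25}$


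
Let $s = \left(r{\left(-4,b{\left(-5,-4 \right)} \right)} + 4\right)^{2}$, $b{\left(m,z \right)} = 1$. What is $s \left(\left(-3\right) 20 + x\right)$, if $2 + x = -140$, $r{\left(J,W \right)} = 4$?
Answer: $-12928$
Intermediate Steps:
$s = 64$ ($s = \left(4 + 4\right)^{2} = 8^{2} = 64$)
$x = -142$ ($x = -2 - 140 = -142$)
$s \left(\left(-3\right) 20 + x\right) = 64 \left(\left(-3\right) 20 - 142\right) = 64 \left(-60 - 142\right) = 64 \left(-202\right) = -12928$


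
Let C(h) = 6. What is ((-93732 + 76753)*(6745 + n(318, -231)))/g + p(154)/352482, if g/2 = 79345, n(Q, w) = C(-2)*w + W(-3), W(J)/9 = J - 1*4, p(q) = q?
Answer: -7923858336907/13983842145 ≈ -566.64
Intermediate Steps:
W(J) = -36 + 9*J (W(J) = 9*(J - 1*4) = 9*(J - 4) = 9*(-4 + J) = -36 + 9*J)
n(Q, w) = -63 + 6*w (n(Q, w) = 6*w + (-36 + 9*(-3)) = 6*w + (-36 - 27) = 6*w - 63 = -63 + 6*w)
g = 158690 (g = 2*79345 = 158690)
((-93732 + 76753)*(6745 + n(318, -231)))/g + p(154)/352482 = ((-93732 + 76753)*(6745 + (-63 + 6*(-231))))/158690 + 154/352482 = -16979*(6745 + (-63 - 1386))*(1/158690) + 154*(1/352482) = -16979*(6745 - 1449)*(1/158690) + 77/176241 = -16979*5296*(1/158690) + 77/176241 = -89920784*1/158690 + 77/176241 = -44960392/79345 + 77/176241 = -7923858336907/13983842145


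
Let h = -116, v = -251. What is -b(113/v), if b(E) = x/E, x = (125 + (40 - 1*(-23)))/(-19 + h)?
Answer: -47188/15255 ≈ -3.0933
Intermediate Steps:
x = -188/135 (x = (125 + (40 - 1*(-23)))/(-19 - 116) = (125 + (40 + 23))/(-135) = (125 + 63)*(-1/135) = 188*(-1/135) = -188/135 ≈ -1.3926)
b(E) = -188/(135*E)
-b(113/v) = -(-188)/(135*(113/(-251))) = -(-188)/(135*(113*(-1/251))) = -(-188)/(135*(-113/251)) = -(-188)*(-251)/(135*113) = -1*47188/15255 = -47188/15255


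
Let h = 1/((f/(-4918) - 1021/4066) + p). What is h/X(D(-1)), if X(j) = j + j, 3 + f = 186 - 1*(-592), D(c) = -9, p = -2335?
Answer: 4999147/210150924336 ≈ 2.3788e-5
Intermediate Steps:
f = 775 (f = -3 + (186 - 1*(-592)) = -3 + (186 + 592) = -3 + 778 = 775)
h = -4999147/11675051352 (h = 1/((775/(-4918) - 1021/4066) - 2335) = 1/((775*(-1/4918) - 1021*1/4066) - 2335) = 1/((-775/4918 - 1021/4066) - 2335) = 1/(-2043107/4999147 - 2335) = 1/(-11675051352/4999147) = -4999147/11675051352 ≈ -0.00042819)
X(j) = 2*j
h/X(D(-1)) = -4999147/(11675051352*(2*(-9))) = -4999147/11675051352/(-18) = -4999147/11675051352*(-1/18) = 4999147/210150924336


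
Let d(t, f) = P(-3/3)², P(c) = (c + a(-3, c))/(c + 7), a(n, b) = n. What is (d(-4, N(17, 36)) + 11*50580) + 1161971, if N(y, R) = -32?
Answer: 15465163/9 ≈ 1.7184e+6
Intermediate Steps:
P(c) = (-3 + c)/(7 + c) (P(c) = (c - 3)/(c + 7) = (-3 + c)/(7 + c))
d(t, f) = 4/9 (d(t, f) = ((-3 - 3/3)/(7 - 3/3))² = ((-3 - 3*⅓)/(7 - 3*⅓))² = ((-3 - 1)/(7 - 1))² = (-4/6)² = ((⅙)*(-4))² = (-⅔)² = 4/9)
(d(-4, N(17, 36)) + 11*50580) + 1161971 = (4/9 + 11*50580) + 1161971 = (4/9 + 556380) + 1161971 = 5007424/9 + 1161971 = 15465163/9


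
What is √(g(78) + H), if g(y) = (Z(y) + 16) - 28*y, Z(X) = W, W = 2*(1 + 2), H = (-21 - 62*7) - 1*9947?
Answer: 6*I*√349 ≈ 112.09*I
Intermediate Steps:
H = -10402 (H = (-21 - 434) - 9947 = -455 - 9947 = -10402)
W = 6 (W = 2*3 = 6)
Z(X) = 6
g(y) = 22 - 28*y (g(y) = (6 + 16) - 28*y = 22 - 28*y)
√(g(78) + H) = √((22 - 28*78) - 10402) = √((22 - 2184) - 10402) = √(-2162 - 10402) = √(-12564) = 6*I*√349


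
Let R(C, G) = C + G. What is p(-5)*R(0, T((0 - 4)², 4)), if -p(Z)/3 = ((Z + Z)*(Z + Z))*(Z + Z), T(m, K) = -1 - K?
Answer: -15000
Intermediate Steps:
p(Z) = -24*Z³ (p(Z) = -3*(Z + Z)*(Z + Z)*(Z + Z) = -3*(2*Z)*(2*Z)*2*Z = -3*4*Z²*2*Z = -24*Z³)
p(-5)*R(0, T((0 - 4)², 4)) = (-24*(-5)³)*(0 + (-1 - 1*4)) = (-24*(-125))*(0 + (-1 - 4)) = 3000*(0 - 5) = 3000*(-5) = -15000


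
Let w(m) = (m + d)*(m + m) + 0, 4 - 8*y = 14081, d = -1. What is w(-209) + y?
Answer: 688163/8 ≈ 86020.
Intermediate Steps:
y = -14077/8 (y = 1/2 - 1/8*14081 = 1/2 - 14081/8 = -14077/8 ≈ -1759.6)
w(m) = 2*m*(-1 + m) (w(m) = (m - 1)*(m + m) + 0 = (-1 + m)*(2*m) + 0 = 2*m*(-1 + m) + 0 = 2*m*(-1 + m))
w(-209) + y = 2*(-209)*(-1 - 209) - 14077/8 = 2*(-209)*(-210) - 14077/8 = 87780 - 14077/8 = 688163/8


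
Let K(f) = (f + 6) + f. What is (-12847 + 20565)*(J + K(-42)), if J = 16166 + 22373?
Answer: 296841998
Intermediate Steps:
K(f) = 6 + 2*f (K(f) = (6 + f) + f = 6 + 2*f)
J = 38539
(-12847 + 20565)*(J + K(-42)) = (-12847 + 20565)*(38539 + (6 + 2*(-42))) = 7718*(38539 + (6 - 84)) = 7718*(38539 - 78) = 7718*38461 = 296841998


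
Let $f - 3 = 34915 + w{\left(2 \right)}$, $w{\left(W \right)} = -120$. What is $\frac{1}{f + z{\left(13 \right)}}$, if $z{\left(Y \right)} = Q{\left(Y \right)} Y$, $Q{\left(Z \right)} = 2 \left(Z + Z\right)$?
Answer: $\frac{1}{35474} \approx 2.819 \cdot 10^{-5}$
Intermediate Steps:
$Q{\left(Z \right)} = 4 Z$ ($Q{\left(Z \right)} = 2 \cdot 2 Z = 4 Z$)
$f = 34798$ ($f = 3 + \left(34915 - 120\right) = 3 + 34795 = 34798$)
$z{\left(Y \right)} = 4 Y^{2}$ ($z{\left(Y \right)} = 4 Y Y = 4 Y^{2}$)
$\frac{1}{f + z{\left(13 \right)}} = \frac{1}{34798 + 4 \cdot 13^{2}} = \frac{1}{34798 + 4 \cdot 169} = \frac{1}{34798 + 676} = \frac{1}{35474}$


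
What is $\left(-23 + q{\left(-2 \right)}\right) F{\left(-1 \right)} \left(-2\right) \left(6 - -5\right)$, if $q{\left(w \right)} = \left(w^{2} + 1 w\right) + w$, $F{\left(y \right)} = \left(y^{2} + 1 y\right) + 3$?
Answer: $1518$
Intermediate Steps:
$F{\left(y \right)} = 3 + y + y^{2}$ ($F{\left(y \right)} = \left(y^{2} + y\right) + 3 = \left(y + y^{2}\right) + 3 = 3 + y + y^{2}$)
$q{\left(w \right)} = w^{2} + 2 w$ ($q{\left(w \right)} = \left(w^{2} + w\right) + w = \left(w + w^{2}\right) + w = w^{2} + 2 w$)
$\left(-23 + q{\left(-2 \right)}\right) F{\left(-1 \right)} \left(-2\right) \left(6 - -5\right) = \left(-23 - 2 \left(2 - 2\right)\right) \left(3 - 1 + \left(-1\right)^{2}\right) \left(-2\right) \left(6 - -5\right) = \left(-23 - 0\right) \left(3 - 1 + 1\right) \left(-2\right) \left(6 + 5\right) = \left(-23 + 0\right) 3 \left(-2\right) 11 = - 23 \left(\left(-6\right) 11\right) = \left(-23\right) \left(-66\right) = 1518$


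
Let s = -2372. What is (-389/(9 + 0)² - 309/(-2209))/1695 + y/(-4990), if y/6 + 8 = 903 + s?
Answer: 268354559533/151339042845 ≈ 1.7732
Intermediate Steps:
y = -8862 (y = -48 + 6*(903 - 2372) = -48 + 6*(-1469) = -48 - 8814 = -8862)
(-389/(9 + 0)² - 309/(-2209))/1695 + y/(-4990) = (-389/(9 + 0)² - 309/(-2209))/1695 - 8862/(-4990) = (-389/(9²) - 309*(-1/2209))*(1/1695) - 8862*(-1/4990) = (-389/81 + 309/2209)*(1/1695) + 4431/2495 = -834272/178929*1/1695 + 4431/2495 = -834272/303284655 + 4431/2495 = 268354559533/151339042845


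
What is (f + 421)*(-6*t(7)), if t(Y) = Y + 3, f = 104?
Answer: -31500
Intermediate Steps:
t(Y) = 3 + Y
(f + 421)*(-6*t(7)) = (104 + 421)*(-6*(3 + 7)) = 525*(-6*10) = 525*(-60) = -31500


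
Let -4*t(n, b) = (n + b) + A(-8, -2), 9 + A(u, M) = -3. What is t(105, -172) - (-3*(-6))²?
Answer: -1217/4 ≈ -304.25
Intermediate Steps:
A(u, M) = -12 (A(u, M) = -9 - 3 = -12)
t(n, b) = 3 - b/4 - n/4 (t(n, b) = -((n + b) - 12)/4 = -((b + n) - 12)/4 = -(-12 + b + n)/4 = 3 - b/4 - n/4)
t(105, -172) - (-3*(-6))² = (3 - ¼*(-172) - ¼*105) - (-3*(-6))² = (3 + 43 - 105/4) - 1*18² = 79/4 - 1*324 = 79/4 - 324 = -1217/4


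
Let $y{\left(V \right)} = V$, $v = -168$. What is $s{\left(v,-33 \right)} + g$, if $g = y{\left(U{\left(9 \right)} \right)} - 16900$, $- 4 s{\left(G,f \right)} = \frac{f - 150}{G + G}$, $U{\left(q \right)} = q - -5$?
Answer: $- \frac{7564989}{448} \approx -16886.0$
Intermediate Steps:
$U{\left(q \right)} = 5 + q$ ($U{\left(q \right)} = q + 5 = 5 + q$)
$s{\left(G,f \right)} = - \frac{-150 + f}{8 G}$ ($s{\left(G,f \right)} = - \frac{\left(f - 150\right) \frac{1}{G + G}}{4} = - \frac{\left(-150 + f\right) \frac{1}{2 G}}{4} = - \frac{\frac{1}{2} \frac{1}{G} \left(-150 + f\right)}{4} = - \frac{-150 + f}{8 G}$)
$g = -16886$ ($g = \left(5 + 9\right) - 16900 = 14 - 16900 = -16886$)
$s{\left(v,-33 \right)} + g = \frac{150 - -33}{8 \left(-168\right)} - 16886 = \frac{1}{8} \left(- \frac{1}{168}\right) \left(150 + 33\right) - 16886 = \frac{1}{8} \left(- \frac{1}{168}\right) 183 - 16886 = - \frac{61}{448} - 16886 = - \frac{7564989}{448}$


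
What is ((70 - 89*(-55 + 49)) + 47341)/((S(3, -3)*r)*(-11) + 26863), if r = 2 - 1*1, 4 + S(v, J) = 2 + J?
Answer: 1115/626 ≈ 1.7812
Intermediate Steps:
S(v, J) = -2 + J (S(v, J) = -4 + (2 + J) = -2 + J)
r = 1 (r = 2 - 1 = 1)
((70 - 89*(-55 + 49)) + 47341)/((S(3, -3)*r)*(-11) + 26863) = ((70 - 89*(-55 + 49)) + 47341)/(((-2 - 3)*1)*(-11) + 26863) = ((70 - 89*(-6)) + 47341)/(-5*1*(-11) + 26863) = ((70 + 534) + 47341)/(-5*(-11) + 26863) = (604 + 47341)/(55 + 26863) = 47945/26918 = 47945*(1/26918) = 1115/626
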